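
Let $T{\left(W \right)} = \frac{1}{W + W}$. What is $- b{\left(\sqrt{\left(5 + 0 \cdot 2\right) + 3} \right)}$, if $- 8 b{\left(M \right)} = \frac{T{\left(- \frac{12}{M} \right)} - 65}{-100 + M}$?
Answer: $\frac{19501}{239808} + \frac{415 \sqrt{2}}{239808} \approx 0.083767$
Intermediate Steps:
$T{\left(W \right)} = \frac{1}{2 W}$
$b{\left(M \right)} = - \frac{-65 - \frac{M}{24}}{8 \left(-100 + M\right)}$ ($b{\left(M \right)} = - \frac{\left(\frac{1}{2 \left(- \frac{12}{M}\right)} - 65\right) \frac{1}{-100 + M}}{8} = - \frac{\left(\frac{\left(- \frac{1}{12}\right) M}{2} - 65\right) \frac{1}{-100 + M}}{8} = - \frac{\left(- \frac{M}{24} - 65\right) \frac{1}{-100 + M}}{8} = - \frac{\left(-65 - \frac{M}{24}\right) \frac{1}{-100 + M}}{8} = - \frac{\frac{1}{-100 + M} \left(-65 - \frac{M}{24}\right)}{8} = - \frac{-65 - \frac{M}{24}}{8 \left(-100 + M\right)}$)
$- b{\left(\sqrt{\left(5 + 0 \cdot 2\right) + 3} \right)} = - \frac{1560 + \sqrt{\left(5 + 0 \cdot 2\right) + 3}}{192 \left(-100 + \sqrt{\left(5 + 0 \cdot 2\right) + 3}\right)} = - \frac{1560 + \sqrt{\left(5 + 0\right) + 3}}{192 \left(-100 + \sqrt{\left(5 + 0\right) + 3}\right)} = - \frac{1560 + \sqrt{5 + 3}}{192 \left(-100 + \sqrt{5 + 3}\right)} = - \frac{1560 + \sqrt{8}}{192 \left(-100 + \sqrt{8}\right)} = - \frac{1560 + 2 \sqrt{2}}{192 \left(-100 + 2 \sqrt{2}\right)}$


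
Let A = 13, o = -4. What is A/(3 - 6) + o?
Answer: -25/3 ≈ -8.3333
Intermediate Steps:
A/(3 - 6) + o = 13/(3 - 6) - 4 = 13/(-3) - 4 = -⅓*13 - 4 = -13/3 - 4 = -25/3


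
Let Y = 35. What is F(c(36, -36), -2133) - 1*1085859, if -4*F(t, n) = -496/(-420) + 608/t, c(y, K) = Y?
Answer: -114015682/105 ≈ -1.0859e+6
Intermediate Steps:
c(y, K) = 35
F(t, n) = -31/105 - 152/t (F(t, n) = -(-496/(-420) + 608/t)/4 = -(-496*(-1/420) + 608/t)/4 = -(124/105 + 608/t)/4 = -31/105 - 152/t)
F(c(36, -36), -2133) - 1*1085859 = (-31/105 - 152/35) - 1*1085859 = (-31/105 - 152*1/35) - 1085859 = (-31/105 - 152/35) - 1085859 = -487/105 - 1085859 = -114015682/105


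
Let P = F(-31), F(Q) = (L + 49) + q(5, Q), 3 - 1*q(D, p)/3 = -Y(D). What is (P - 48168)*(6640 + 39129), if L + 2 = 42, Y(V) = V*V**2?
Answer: -2182952455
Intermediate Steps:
Y(V) = V**3
q(D, p) = 9 + 3*D**3 (q(D, p) = 9 - (-3)*D**3 = 9 + 3*D**3)
L = 40 (L = -2 + 42 = 40)
F(Q) = 473 (F(Q) = (40 + 49) + (9 + 3*5**3) = 89 + (9 + 3*125) = 89 + (9 + 375) = 89 + 384 = 473)
P = 473
(P - 48168)*(6640 + 39129) = (473 - 48168)*(6640 + 39129) = -47695*45769 = -2182952455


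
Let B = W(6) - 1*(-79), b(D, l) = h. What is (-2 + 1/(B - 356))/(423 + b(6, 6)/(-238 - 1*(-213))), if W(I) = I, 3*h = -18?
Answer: -4525/955817 ≈ -0.0047342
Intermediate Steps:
h = -6 (h = (1/3)*(-18) = -6)
b(D, l) = -6
B = 85 (B = 6 - 1*(-79) = 6 + 79 = 85)
(-2 + 1/(B - 356))/(423 + b(6, 6)/(-238 - 1*(-213))) = (-2 + 1/(85 - 356))/(423 - 6/(-238 - 1*(-213))) = (-2 + 1/(-271))/(423 - 6/(-238 + 213)) = (-2 - 1/271)/(423 - 6/(-25)) = -543/(271*(423 - 6*(-1/25))) = -543/(271*(423 + 6/25)) = -543/(271*10581/25) = -543/271*25/10581 = -4525/955817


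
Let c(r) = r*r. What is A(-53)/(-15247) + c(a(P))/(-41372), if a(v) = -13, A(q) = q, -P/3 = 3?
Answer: -384027/630798884 ≈ -0.00060879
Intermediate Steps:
P = -9 (P = -3*3 = -9)
c(r) = r**2
A(-53)/(-15247) + c(a(P))/(-41372) = -53/(-15247) + (-13)**2/(-41372) = -53*(-1/15247) + 169*(-1/41372) = 53/15247 - 169/41372 = -384027/630798884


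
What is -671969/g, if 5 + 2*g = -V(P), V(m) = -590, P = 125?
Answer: -1343938/585 ≈ -2297.3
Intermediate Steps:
g = 585/2 (g = -5/2 + (-1*(-590))/2 = -5/2 + (½)*590 = -5/2 + 295 = 585/2 ≈ 292.50)
-671969/g = -671969/585/2 = -671969*2/585 = -1343938/585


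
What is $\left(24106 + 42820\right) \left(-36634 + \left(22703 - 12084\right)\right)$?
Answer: $-1741079890$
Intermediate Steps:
$\left(24106 + 42820\right) \left(-36634 + \left(22703 - 12084\right)\right) = 66926 \left(-36634 + \left(22703 - 12084\right)\right) = 66926 \left(-36634 + 10619\right) = 66926 \left(-26015\right) = -1741079890$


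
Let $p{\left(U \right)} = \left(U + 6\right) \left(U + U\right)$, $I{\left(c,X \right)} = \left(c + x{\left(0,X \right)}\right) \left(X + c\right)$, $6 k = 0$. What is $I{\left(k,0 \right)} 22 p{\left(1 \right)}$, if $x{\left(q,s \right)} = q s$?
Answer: $0$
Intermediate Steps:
$k = 0$ ($k = \frac{1}{6} \cdot 0 = 0$)
$I{\left(c,X \right)} = c \left(X + c\right)$ ($I{\left(c,X \right)} = \left(c + 0 X\right) \left(X + c\right) = \left(c + 0\right) \left(X + c\right) = c \left(X + c\right)$)
$p{\left(U \right)} = 2 U \left(6 + U\right)$ ($p{\left(U \right)} = \left(6 + U\right) 2 U = 2 U \left(6 + U\right)$)
$I{\left(k,0 \right)} 22 p{\left(1 \right)} = 0 \left(0 + 0\right) 22 \cdot 2 \cdot 1 \left(6 + 1\right) = 0 \cdot 0 \cdot 22 \cdot 2 \cdot 1 \cdot 7 = 0 \cdot 22 \cdot 14 = 0 \cdot 14 = 0$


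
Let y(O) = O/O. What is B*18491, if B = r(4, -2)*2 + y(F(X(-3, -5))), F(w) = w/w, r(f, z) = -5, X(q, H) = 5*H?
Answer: -166419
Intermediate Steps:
F(w) = 1
y(O) = 1
B = -9 (B = -5*2 + 1 = -10 + 1 = -9)
B*18491 = -9*18491 = -166419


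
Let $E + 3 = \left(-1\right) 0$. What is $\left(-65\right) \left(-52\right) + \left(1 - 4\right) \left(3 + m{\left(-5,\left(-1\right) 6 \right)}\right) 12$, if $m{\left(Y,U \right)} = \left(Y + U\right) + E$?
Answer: $3776$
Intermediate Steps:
$E = -3$ ($E = -3 - 0 = -3 + 0 = -3$)
$m{\left(Y,U \right)} = -3 + U + Y$ ($m{\left(Y,U \right)} = \left(Y + U\right) - 3 = \left(U + Y\right) - 3 = -3 + U + Y$)
$\left(-65\right) \left(-52\right) + \left(1 - 4\right) \left(3 + m{\left(-5,\left(-1\right) 6 \right)}\right) 12 = \left(-65\right) \left(-52\right) + \left(1 - 4\right) \left(3 - 14\right) 12 = 3380 + - 3 \left(3 - 14\right) 12 = 3380 + \left(-3\right) \left(-11\right) 12 = 3380 + 33 \cdot 12 = 3380 + 396 = 3776$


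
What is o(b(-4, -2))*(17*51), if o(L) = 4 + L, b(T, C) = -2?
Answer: 1734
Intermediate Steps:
o(b(-4, -2))*(17*51) = (4 - 2)*(17*51) = 2*867 = 1734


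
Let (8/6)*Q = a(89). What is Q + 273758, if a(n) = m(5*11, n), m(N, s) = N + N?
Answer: 547681/2 ≈ 2.7384e+5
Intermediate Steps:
m(N, s) = 2*N
a(n) = 110 (a(n) = 2*(5*11) = 2*55 = 110)
Q = 165/2 (Q = (¾)*110 = 165/2 ≈ 82.500)
Q + 273758 = 165/2 + 273758 = 547681/2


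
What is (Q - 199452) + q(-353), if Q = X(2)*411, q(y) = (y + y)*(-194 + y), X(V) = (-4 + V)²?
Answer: 188374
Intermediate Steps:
q(y) = 2*y*(-194 + y) (q(y) = (2*y)*(-194 + y) = 2*y*(-194 + y))
Q = 1644 (Q = (-4 + 2)²*411 = (-2)²*411 = 4*411 = 1644)
(Q - 199452) + q(-353) = (1644 - 199452) + 2*(-353)*(-194 - 353) = -197808 + 2*(-353)*(-547) = -197808 + 386182 = 188374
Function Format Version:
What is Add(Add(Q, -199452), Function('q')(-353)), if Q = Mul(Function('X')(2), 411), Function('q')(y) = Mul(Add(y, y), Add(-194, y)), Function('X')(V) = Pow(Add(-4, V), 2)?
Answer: 188374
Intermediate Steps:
Function('q')(y) = Mul(2, y, Add(-194, y)) (Function('q')(y) = Mul(Mul(2, y), Add(-194, y)) = Mul(2, y, Add(-194, y)))
Q = 1644 (Q = Mul(Pow(Add(-4, 2), 2), 411) = Mul(Pow(-2, 2), 411) = Mul(4, 411) = 1644)
Add(Add(Q, -199452), Function('q')(-353)) = Add(Add(1644, -199452), Mul(2, -353, Add(-194, -353))) = Add(-197808, Mul(2, -353, -547)) = Add(-197808, 386182) = 188374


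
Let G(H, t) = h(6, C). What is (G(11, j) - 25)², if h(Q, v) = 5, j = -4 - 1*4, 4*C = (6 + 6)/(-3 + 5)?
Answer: 400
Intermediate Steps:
C = 3/2 (C = ((6 + 6)/(-3 + 5))/4 = (12/2)/4 = (12*(½))/4 = (¼)*6 = 3/2 ≈ 1.5000)
j = -8 (j = -4 - 4 = -8)
G(H, t) = 5
(G(11, j) - 25)² = (5 - 25)² = (-20)² = 400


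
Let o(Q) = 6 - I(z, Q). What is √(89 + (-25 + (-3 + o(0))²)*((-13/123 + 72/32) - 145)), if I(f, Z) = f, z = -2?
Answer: √89 ≈ 9.4340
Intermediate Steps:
o(Q) = 8 (o(Q) = 6 - 1*(-2) = 6 + 2 = 8)
√(89 + (-25 + (-3 + o(0))²)*((-13/123 + 72/32) - 145)) = √(89 + (-25 + (-3 + 8)²)*((-13/123 + 72/32) - 145)) = √(89 + (-25 + 5²)*((-13*1/123 + 72*(1/32)) - 145)) = √(89 + (-25 + 25)*((-13/123 + 9/4) - 145)) = √(89 + 0*(1055/492 - 145)) = √(89 + 0*(-70285/492)) = √(89 + 0) = √89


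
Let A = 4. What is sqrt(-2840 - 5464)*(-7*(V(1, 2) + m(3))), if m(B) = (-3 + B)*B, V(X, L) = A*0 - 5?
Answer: 140*I*sqrt(519) ≈ 3189.4*I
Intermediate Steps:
V(X, L) = -5 (V(X, L) = 4*0 - 5 = 0 - 5 = -5)
m(B) = B*(-3 + B)
sqrt(-2840 - 5464)*(-7*(V(1, 2) + m(3))) = sqrt(-2840 - 5464)*(-7*(-5 + 3*(-3 + 3))) = sqrt(-8304)*(-7*(-5 + 3*0)) = (4*I*sqrt(519))*(-7*(-5 + 0)) = (4*I*sqrt(519))*(-7*(-5)) = (4*I*sqrt(519))*35 = 140*I*sqrt(519)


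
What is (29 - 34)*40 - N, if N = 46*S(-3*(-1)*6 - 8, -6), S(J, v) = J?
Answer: -660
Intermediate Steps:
N = 460 (N = 46*(-3*(-1)*6 - 8) = 46*(3*6 - 8) = 46*(18 - 8) = 46*10 = 460)
(29 - 34)*40 - N = (29 - 34)*40 - 1*460 = -5*40 - 460 = -200 - 460 = -660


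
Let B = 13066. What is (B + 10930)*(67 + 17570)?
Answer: 423217452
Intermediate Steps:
(B + 10930)*(67 + 17570) = (13066 + 10930)*(67 + 17570) = 23996*17637 = 423217452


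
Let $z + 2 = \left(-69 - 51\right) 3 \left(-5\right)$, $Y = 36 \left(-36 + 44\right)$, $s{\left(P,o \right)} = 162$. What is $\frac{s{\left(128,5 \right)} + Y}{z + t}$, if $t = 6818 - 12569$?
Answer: $- \frac{450}{3953} \approx -0.11384$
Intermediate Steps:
$t = -5751$ ($t = 6818 - 12569 = -5751$)
$Y = 288$ ($Y = 36 \cdot 8 = 288$)
$z = 1798$ ($z = -2 + \left(-69 - 51\right) 3 \left(-5\right) = -2 - -1800 = -2 + 1800 = 1798$)
$\frac{s{\left(128,5 \right)} + Y}{z + t} = \frac{162 + 288}{1798 - 5751} = \frac{450}{-3953} = 450 \left(- \frac{1}{3953}\right) = - \frac{450}{3953}$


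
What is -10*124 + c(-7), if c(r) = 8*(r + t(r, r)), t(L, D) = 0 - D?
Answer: -1240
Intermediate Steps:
t(L, D) = -D
c(r) = 0 (c(r) = 8*(r - r) = 8*0 = 0)
-10*124 + c(-7) = -10*124 + 0 = -1240 + 0 = -1240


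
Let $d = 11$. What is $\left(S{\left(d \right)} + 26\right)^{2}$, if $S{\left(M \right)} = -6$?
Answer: $400$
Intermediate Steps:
$\left(S{\left(d \right)} + 26\right)^{2} = \left(-6 + 26\right)^{2} = 20^{2} = 400$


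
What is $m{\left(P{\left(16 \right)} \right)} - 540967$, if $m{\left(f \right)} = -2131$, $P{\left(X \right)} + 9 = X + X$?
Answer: $-543098$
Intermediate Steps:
$P{\left(X \right)} = -9 + 2 X$ ($P{\left(X \right)} = -9 + \left(X + X\right) = -9 + 2 X$)
$m{\left(P{\left(16 \right)} \right)} - 540967 = -2131 - 540967 = -543098$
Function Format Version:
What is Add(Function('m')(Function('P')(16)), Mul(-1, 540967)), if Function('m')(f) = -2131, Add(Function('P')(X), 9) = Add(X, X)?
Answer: -543098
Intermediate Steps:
Function('P')(X) = Add(-9, Mul(2, X)) (Function('P')(X) = Add(-9, Add(X, X)) = Add(-9, Mul(2, X)))
Add(Function('m')(Function('P')(16)), Mul(-1, 540967)) = Add(-2131, Mul(-1, 540967)) = Add(-2131, -540967) = -543098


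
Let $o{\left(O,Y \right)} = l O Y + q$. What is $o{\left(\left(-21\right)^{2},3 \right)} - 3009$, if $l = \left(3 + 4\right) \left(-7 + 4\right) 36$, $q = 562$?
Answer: $-1002635$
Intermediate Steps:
$l = -756$ ($l = 7 \left(-3\right) 36 = \left(-21\right) 36 = -756$)
$o{\left(O,Y \right)} = 562 - 756 O Y$ ($o{\left(O,Y \right)} = - 756 O Y + 562 = 562 - 756 O Y$)
$o{\left(\left(-21\right)^{2},3 \right)} - 3009 = \left(562 - 756 \left(-21\right)^{2} \cdot 3\right) - 3009 = \left(562 - 333396 \cdot 3\right) - 3009 = \left(562 - 1000188\right) - 3009 = -999626 - 3009 = -1002635$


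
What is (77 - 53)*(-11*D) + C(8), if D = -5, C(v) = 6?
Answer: 1326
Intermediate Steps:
(77 - 53)*(-11*D) + C(8) = (77 - 53)*(-11*(-5)) + 6 = 24*55 + 6 = 1320 + 6 = 1326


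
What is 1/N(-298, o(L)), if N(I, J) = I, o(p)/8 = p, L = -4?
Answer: -1/298 ≈ -0.0033557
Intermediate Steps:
o(p) = 8*p
1/N(-298, o(L)) = 1/(-298) = -1/298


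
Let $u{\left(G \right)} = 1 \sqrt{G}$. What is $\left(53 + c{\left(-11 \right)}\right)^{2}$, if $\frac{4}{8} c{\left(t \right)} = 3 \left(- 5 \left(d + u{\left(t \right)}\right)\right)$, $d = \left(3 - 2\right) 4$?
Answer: $-5411 + 4020 i \sqrt{11} \approx -5411.0 + 13333.0 i$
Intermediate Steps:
$u{\left(G \right)} = \sqrt{G}$
$d = 4$ ($d = 1 \cdot 4 = 4$)
$c{\left(t \right)} = -120 - 30 \sqrt{t}$ ($c{\left(t \right)} = 2 \cdot 3 \left(- 5 \left(4 + \sqrt{t}\right)\right) = 2 \cdot 3 \left(-20 - 5 \sqrt{t}\right) = 2 \left(-60 - 15 \sqrt{t}\right) = -120 - 30 \sqrt{t}$)
$\left(53 + c{\left(-11 \right)}\right)^{2} = \left(53 - \left(120 + 30 \sqrt{-11}\right)\right)^{2} = \left(53 - \left(120 + 30 i \sqrt{11}\right)\right)^{2} = \left(-67 - 30 i \sqrt{11}\right)^{2}$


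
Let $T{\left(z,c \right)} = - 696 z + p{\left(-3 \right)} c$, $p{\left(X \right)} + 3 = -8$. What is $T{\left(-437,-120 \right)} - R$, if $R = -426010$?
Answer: $731482$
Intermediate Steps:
$p{\left(X \right)} = -11$ ($p{\left(X \right)} = -3 - 8 = -11$)
$T{\left(z,c \right)} = - 696 z - 11 c$
$T{\left(-437,-120 \right)} - R = \left(\left(-696\right) \left(-437\right) - -1320\right) - -426010 = \left(304152 + 1320\right) + 426010 = 305472 + 426010 = 731482$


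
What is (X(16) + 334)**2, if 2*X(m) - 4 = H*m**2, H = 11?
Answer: 3041536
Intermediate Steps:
X(m) = 2 + 11*m**2/2 (X(m) = 2 + (11*m**2)/2 = 2 + 11*m**2/2)
(X(16) + 334)**2 = ((2 + (11/2)*16**2) + 334)**2 = ((2 + (11/2)*256) + 334)**2 = ((2 + 1408) + 334)**2 = (1410 + 334)**2 = 1744**2 = 3041536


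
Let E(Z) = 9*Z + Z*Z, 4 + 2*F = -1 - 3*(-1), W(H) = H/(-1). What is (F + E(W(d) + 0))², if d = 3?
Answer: 361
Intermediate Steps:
W(H) = -H (W(H) = H*(-1) = -H)
F = -1 (F = -2 + (-1 - 3*(-1))/2 = -2 + (-1 + 3)/2 = -2 + (½)*2 = -2 + 1 = -1)
E(Z) = Z² + 9*Z (E(Z) = 9*Z + Z² = Z² + 9*Z)
(F + E(W(d) + 0))² = (-1 + (-1*3 + 0)*(9 + (-1*3 + 0)))² = (-1 + (-3 + 0)*(9 + (-3 + 0)))² = (-1 - 3*(9 - 3))² = (-1 - 3*6)² = (-1 - 18)² = (-19)² = 361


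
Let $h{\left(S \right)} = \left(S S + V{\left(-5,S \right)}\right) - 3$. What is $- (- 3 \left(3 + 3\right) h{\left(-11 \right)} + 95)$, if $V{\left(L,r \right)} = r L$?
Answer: $3019$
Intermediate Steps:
$V{\left(L,r \right)} = L r$
$h{\left(S \right)} = -3 + S^{2} - 5 S$ ($h{\left(S \right)} = \left(S S - 5 S\right) - 3 = \left(S^{2} - 5 S\right) - 3 = -3 + S^{2} - 5 S$)
$- (- 3 \left(3 + 3\right) h{\left(-11 \right)} + 95) = - (- 3 \left(3 + 3\right) \left(-3 + \left(-11\right)^{2} - -55\right) + 95) = - (\left(-3\right) 6 \left(-3 + 121 + 55\right) + 95) = - (\left(-18\right) 173 + 95) = - (-3114 + 95) = \left(-1\right) \left(-3019\right) = 3019$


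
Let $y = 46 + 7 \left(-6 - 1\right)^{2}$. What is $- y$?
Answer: $-389$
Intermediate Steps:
$y = 389$ ($y = 46 + 7 \left(-7\right)^{2} = 46 + 7 \cdot 49 = 46 + 343 = 389$)
$- y = \left(-1\right) 389 = -389$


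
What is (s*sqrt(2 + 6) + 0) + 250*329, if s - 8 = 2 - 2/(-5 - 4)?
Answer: 82250 + 184*sqrt(2)/9 ≈ 82279.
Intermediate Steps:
s = 92/9 (s = 8 + (2 - 2/(-5 - 4)) = 8 + (2 - 2/(-9)) = 8 + (2 - 2*(-1/9)) = 8 + (2 + 2/9) = 8 + 20/9 = 92/9 ≈ 10.222)
(s*sqrt(2 + 6) + 0) + 250*329 = (92*sqrt(2 + 6)/9 + 0) + 250*329 = (92*sqrt(8)/9 + 0) + 82250 = (92*(2*sqrt(2))/9 + 0) + 82250 = (184*sqrt(2)/9 + 0) + 82250 = 184*sqrt(2)/9 + 82250 = 82250 + 184*sqrt(2)/9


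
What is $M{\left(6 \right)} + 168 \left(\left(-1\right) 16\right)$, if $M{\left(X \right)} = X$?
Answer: $-2682$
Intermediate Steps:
$M{\left(6 \right)} + 168 \left(\left(-1\right) 16\right) = 6 + 168 \left(\left(-1\right) 16\right) = 6 + 168 \left(-16\right) = 6 - 2688 = -2682$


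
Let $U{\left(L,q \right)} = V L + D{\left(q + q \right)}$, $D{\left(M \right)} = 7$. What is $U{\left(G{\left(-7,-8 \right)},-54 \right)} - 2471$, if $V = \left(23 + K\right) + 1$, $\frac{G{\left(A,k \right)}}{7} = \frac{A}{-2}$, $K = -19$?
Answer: $- \frac{4683}{2} \approx -2341.5$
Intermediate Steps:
$G{\left(A,k \right)} = - \frac{7 A}{2}$ ($G{\left(A,k \right)} = 7 \frac{A}{-2} = 7 A \left(- \frac{1}{2}\right) = 7 \left(- \frac{A}{2}\right) = - \frac{7 A}{2}$)
$V = 5$ ($V = \left(23 - 19\right) + 1 = 4 + 1 = 5$)
$U{\left(L,q \right)} = 7 + 5 L$ ($U{\left(L,q \right)} = 5 L + 7 = 7 + 5 L$)
$U{\left(G{\left(-7,-8 \right)},-54 \right)} - 2471 = \left(7 + 5 \left(\left(- \frac{7}{2}\right) \left(-7\right)\right)\right) - 2471 = \left(7 + 5 \cdot \frac{49}{2}\right) - 2471 = \left(7 + \frac{245}{2}\right) - 2471 = \frac{259}{2} - 2471 = - \frac{4683}{2}$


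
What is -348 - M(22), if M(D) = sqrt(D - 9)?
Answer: -348 - sqrt(13) ≈ -351.61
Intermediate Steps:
M(D) = sqrt(-9 + D)
-348 - M(22) = -348 - sqrt(-9 + 22) = -348 - sqrt(13)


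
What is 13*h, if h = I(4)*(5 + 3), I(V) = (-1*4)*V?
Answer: -1664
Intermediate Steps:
I(V) = -4*V
h = -128 (h = (-4*4)*(5 + 3) = -16*8 = -128)
13*h = 13*(-128) = -1664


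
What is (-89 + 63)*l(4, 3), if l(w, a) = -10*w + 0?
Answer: 1040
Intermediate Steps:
l(w, a) = -10*w
(-89 + 63)*l(4, 3) = (-89 + 63)*(-10*4) = -26*(-40) = 1040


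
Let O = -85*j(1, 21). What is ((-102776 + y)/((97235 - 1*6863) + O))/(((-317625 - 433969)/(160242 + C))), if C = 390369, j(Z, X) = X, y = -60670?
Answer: 1666577139/1232989957 ≈ 1.3517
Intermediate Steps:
O = -1785 (O = -85*21 = -1785)
((-102776 + y)/((97235 - 1*6863) + O))/(((-317625 - 433969)/(160242 + C))) = ((-102776 - 60670)/((97235 - 1*6863) - 1785))/(((-317625 - 433969)/(160242 + 390369))) = (-163446/((97235 - 6863) - 1785))/((-751594/550611)) = (-163446/(90372 - 1785))/((-751594*1/550611)) = (-163446/88587)/(-751594/550611) = -163446*1/88587*(-550611/751594) = -54482/29529*(-550611/751594) = 1666577139/1232989957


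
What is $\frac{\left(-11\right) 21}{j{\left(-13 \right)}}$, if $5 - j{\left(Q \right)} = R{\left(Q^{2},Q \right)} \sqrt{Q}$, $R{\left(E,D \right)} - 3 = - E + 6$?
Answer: $- \frac{231}{66565} + \frac{7392 i \sqrt{13}}{66565} \approx -0.0034703 + 0.40039 i$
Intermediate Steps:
$R{\left(E,D \right)} = 9 - E$ ($R{\left(E,D \right)} = 3 - \left(-6 + E\right) = 9 - E$)
$j{\left(Q \right)} = 5 - \sqrt{Q} \left(9 - Q^{2}\right)$ ($j{\left(Q \right)} = 5 - \left(9 - Q^{2}\right) \sqrt{Q} = 5 - \sqrt{Q} \left(9 - Q^{2}\right)$)
$\frac{\left(-11\right) 21}{j{\left(-13 \right)}} = \frac{\left(-11\right) 21}{5 + \sqrt{-13} \left(-9 + \left(-13\right)^{2}\right)} = - \frac{231}{5 + i \sqrt{13} \left(-9 + 169\right)} = - \frac{231}{5 + i \sqrt{13} \cdot 160} = - \frac{231}{5 + 160 i \sqrt{13}}$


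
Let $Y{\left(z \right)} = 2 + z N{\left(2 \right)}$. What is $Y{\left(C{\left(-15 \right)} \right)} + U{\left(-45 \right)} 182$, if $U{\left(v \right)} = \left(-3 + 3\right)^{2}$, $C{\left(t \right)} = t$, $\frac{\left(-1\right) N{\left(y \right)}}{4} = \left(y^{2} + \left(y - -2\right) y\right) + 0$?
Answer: $722$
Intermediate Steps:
$N{\left(y \right)} = - 4 y^{2} - 4 y \left(2 + y\right)$ ($N{\left(y \right)} = - 4 \left(\left(y^{2} + \left(y - -2\right) y\right) + 0\right) = - 4 \left(\left(y^{2} + \left(y + 2\right) y\right) + 0\right) = - 4 \left(\left(y^{2} + \left(2 + y\right) y\right) + 0\right) = - 4 \left(\left(y^{2} + y \left(2 + y\right)\right) + 0\right) = - 4 \left(y^{2} + y \left(2 + y\right)\right) = - 4 y^{2} - 4 y \left(2 + y\right)$)
$U{\left(v \right)} = 0$ ($U{\left(v \right)} = 0^{2} = 0$)
$Y{\left(z \right)} = 2 - 48 z$ ($Y{\left(z \right)} = 2 + z \left(\left(-8\right) 2 \left(1 + 2\right)\right) = 2 + z \left(\left(-8\right) 2 \cdot 3\right) = 2 + z \left(-48\right) = 2 - 48 z$)
$Y{\left(C{\left(-15 \right)} \right)} + U{\left(-45 \right)} 182 = \left(2 - -720\right) + 0 \cdot 182 = \left(2 + 720\right) + 0 = 722 + 0 = 722$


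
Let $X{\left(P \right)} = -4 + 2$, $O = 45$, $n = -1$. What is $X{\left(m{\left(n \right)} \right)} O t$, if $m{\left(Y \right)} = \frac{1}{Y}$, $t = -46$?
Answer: $4140$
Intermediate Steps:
$X{\left(P \right)} = -2$
$X{\left(m{\left(n \right)} \right)} O t = \left(-2\right) 45 \left(-46\right) = \left(-90\right) \left(-46\right) = 4140$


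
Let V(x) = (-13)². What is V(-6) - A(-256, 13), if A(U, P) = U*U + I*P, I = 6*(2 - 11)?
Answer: -64665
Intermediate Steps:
I = -54 (I = 6*(-9) = -54)
V(x) = 169
A(U, P) = U² - 54*P (A(U, P) = U*U - 54*P = U² - 54*P)
V(-6) - A(-256, 13) = 169 - ((-256)² - 54*13) = 169 - (65536 - 702) = 169 - 1*64834 = 169 - 64834 = -64665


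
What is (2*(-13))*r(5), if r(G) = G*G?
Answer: -650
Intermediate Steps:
r(G) = G**2
(2*(-13))*r(5) = (2*(-13))*5**2 = -26*25 = -650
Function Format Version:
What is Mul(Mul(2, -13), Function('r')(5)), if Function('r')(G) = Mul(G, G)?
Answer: -650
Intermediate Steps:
Function('r')(G) = Pow(G, 2)
Mul(Mul(2, -13), Function('r')(5)) = Mul(Mul(2, -13), Pow(5, 2)) = Mul(-26, 25) = -650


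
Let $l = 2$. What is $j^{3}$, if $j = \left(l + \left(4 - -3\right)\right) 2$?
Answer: $5832$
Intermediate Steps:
$j = 18$ ($j = \left(2 + \left(4 - -3\right)\right) 2 = \left(2 + \left(4 + 3\right)\right) 2 = \left(2 + 7\right) 2 = 9 \cdot 2 = 18$)
$j^{3} = 18^{3} = 5832$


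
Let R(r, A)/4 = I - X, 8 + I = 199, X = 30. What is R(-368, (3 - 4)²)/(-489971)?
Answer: -644/489971 ≈ -0.0013144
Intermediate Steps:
I = 191 (I = -8 + 199 = 191)
R(r, A) = 644 (R(r, A) = 4*(191 - 1*30) = 4*(191 - 30) = 4*161 = 644)
R(-368, (3 - 4)²)/(-489971) = 644/(-489971) = 644*(-1/489971) = -644/489971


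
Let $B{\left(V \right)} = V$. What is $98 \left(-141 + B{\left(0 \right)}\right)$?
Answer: $-13818$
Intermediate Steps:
$98 \left(-141 + B{\left(0 \right)}\right) = 98 \left(-141 + 0\right) = 98 \left(-141\right) = -13818$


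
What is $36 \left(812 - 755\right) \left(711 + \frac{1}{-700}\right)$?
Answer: $\frac{255319587}{175} \approx 1.459 \cdot 10^{6}$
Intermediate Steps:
$36 \left(812 - 755\right) \left(711 + \frac{1}{-700}\right) = 36 \cdot 57 \left(711 - \frac{1}{700}\right) = 36 \cdot 57 \cdot \frac{497699}{700} = 36 \cdot \frac{28368843}{700} = \frac{255319587}{175}$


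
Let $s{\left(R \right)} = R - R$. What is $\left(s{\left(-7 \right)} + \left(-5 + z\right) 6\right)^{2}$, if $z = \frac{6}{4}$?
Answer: $441$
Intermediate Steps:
$s{\left(R \right)} = 0$
$z = \frac{3}{2}$ ($z = 6 \cdot \frac{1}{4} = \frac{3}{2} \approx 1.5$)
$\left(s{\left(-7 \right)} + \left(-5 + z\right) 6\right)^{2} = \left(0 + \left(-5 + \frac{3}{2}\right) 6\right)^{2} = \left(0 - 21\right)^{2} = \left(-21\right)^{2} = 441$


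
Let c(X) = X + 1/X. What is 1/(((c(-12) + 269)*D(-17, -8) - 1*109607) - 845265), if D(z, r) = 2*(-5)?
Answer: -6/5744647 ≈ -1.0445e-6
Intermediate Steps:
D(z, r) = -10
c(X) = X + 1/X
1/(((c(-12) + 269)*D(-17, -8) - 1*109607) - 845265) = 1/((((-12 + 1/(-12)) + 269)*(-10) - 1*109607) - 845265) = 1/((((-12 - 1/12) + 269)*(-10) - 109607) - 845265) = 1/(((-145/12 + 269)*(-10) - 109607) - 845265) = 1/(((3083/12)*(-10) - 109607) - 845265) = 1/((-15415/6 - 109607) - 845265) = 1/(-673057/6 - 845265) = 1/(-5744647/6) = -6/5744647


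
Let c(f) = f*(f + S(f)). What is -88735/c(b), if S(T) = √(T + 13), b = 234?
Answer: -88735/54509 + 88735*√247/12755106 ≈ -1.5186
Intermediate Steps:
S(T) = √(13 + T)
c(f) = f*(f + √(13 + f))
-88735/c(b) = -88735*1/(234*(234 + √(13 + 234))) = -88735*1/(234*(234 + √247)) = -88735/(54756 + 234*√247)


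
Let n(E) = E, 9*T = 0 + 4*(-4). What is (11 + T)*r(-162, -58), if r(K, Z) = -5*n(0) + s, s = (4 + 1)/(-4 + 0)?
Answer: -415/36 ≈ -11.528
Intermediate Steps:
T = -16/9 (T = (0 + 4*(-4))/9 = (0 - 16)/9 = (⅑)*(-16) = -16/9 ≈ -1.7778)
s = -5/4 (s = 5/(-4) = 5*(-¼) = -5/4 ≈ -1.2500)
r(K, Z) = -5/4 (r(K, Z) = -5*0 - 5/4 = 0 - 5/4 = -5/4)
(11 + T)*r(-162, -58) = (11 - 16/9)*(-5/4) = (83/9)*(-5/4) = -415/36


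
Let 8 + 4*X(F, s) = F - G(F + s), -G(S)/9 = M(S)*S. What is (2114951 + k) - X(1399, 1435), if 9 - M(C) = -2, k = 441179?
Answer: 9942563/4 ≈ 2.4856e+6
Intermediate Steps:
M(C) = 11 (M(C) = 9 - 1*(-2) = 9 + 2 = 11)
G(S) = -99*S
X(F, s) = -2 + 25*F + 99*s/4 (X(F, s) = -2 + (F - (-99)*(F + s))/4 = -2 + (F - (-99*F - 99*s))/4 = -2 + (F + (99*F + 99*s))/4 = -2 + (99*s + 100*F)/4 = -2 + (25*F + 99*s/4) = -2 + 25*F + 99*s/4)
(2114951 + k) - X(1399, 1435) = (2114951 + 441179) - (-2 + 25*1399 + (99/4)*1435) = 2556130 - (-2 + 34975 + 142065/4) = 2556130 - 1*281957/4 = 2556130 - 281957/4 = 9942563/4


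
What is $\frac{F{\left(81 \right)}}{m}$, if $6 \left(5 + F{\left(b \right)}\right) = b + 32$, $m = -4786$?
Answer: $- \frac{83}{28716} \approx -0.0028904$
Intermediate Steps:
$F{\left(b \right)} = \frac{1}{3} + \frac{b}{6}$ ($F{\left(b \right)} = -5 + \frac{b + 32}{6} = -5 + \frac{32 + b}{6} = -5 + \left(\frac{16}{3} + \frac{b}{6}\right) = \frac{1}{3} + \frac{b}{6}$)
$\frac{F{\left(81 \right)}}{m} = \frac{\frac{1}{3} + \frac{1}{6} \cdot 81}{-4786} = \left(\frac{1}{3} + \frac{27}{2}\right) \left(- \frac{1}{4786}\right) = \frac{83}{6} \left(- \frac{1}{4786}\right) = - \frac{83}{28716}$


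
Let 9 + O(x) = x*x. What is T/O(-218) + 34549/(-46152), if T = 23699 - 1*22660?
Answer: -1593643807/2192912280 ≈ -0.72672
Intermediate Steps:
T = 1039 (T = 23699 - 22660 = 1039)
O(x) = -9 + x**2 (O(x) = -9 + x*x = -9 + x**2)
T/O(-218) + 34549/(-46152) = 1039/(-9 + (-218)**2) + 34549/(-46152) = 1039/(-9 + 47524) + 34549*(-1/46152) = 1039/47515 - 34549/46152 = -1593643807/2192912280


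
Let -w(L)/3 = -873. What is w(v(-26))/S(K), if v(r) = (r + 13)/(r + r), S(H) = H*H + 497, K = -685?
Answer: 873/156574 ≈ 0.0055756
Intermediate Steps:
S(H) = 497 + H**2 (S(H) = H**2 + 497 = 497 + H**2)
v(r) = (13 + r)/(2*r) (v(r) = (13 + r)/((2*r)) = (13 + r)*(1/(2*r)) = (13 + r)/(2*r))
w(L) = 2619 (w(L) = -3*(-873) = 2619)
w(v(-26))/S(K) = 2619/(497 + (-685)**2) = 2619/(497 + 469225) = 2619/469722 = 2619*(1/469722) = 873/156574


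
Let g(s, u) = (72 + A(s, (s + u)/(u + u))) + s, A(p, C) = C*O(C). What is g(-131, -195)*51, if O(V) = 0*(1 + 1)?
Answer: -3009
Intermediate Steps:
O(V) = 0 (O(V) = 0*2 = 0)
A(p, C) = 0 (A(p, C) = C*0 = 0)
g(s, u) = 72 + s (g(s, u) = (72 + 0) + s = 72 + s)
g(-131, -195)*51 = (72 - 131)*51 = -59*51 = -3009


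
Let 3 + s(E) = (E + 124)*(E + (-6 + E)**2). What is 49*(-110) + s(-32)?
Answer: 124511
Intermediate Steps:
s(E) = -3 + (124 + E)*(E + (-6 + E)**2) (s(E) = -3 + (E + 124)*(E + (-6 + E)**2) = -3 + (124 + E)*(E + (-6 + E)**2))
49*(-110) + s(-32) = 49*(-110) + (4461 + (-32)**3 - 1328*(-32) + 113*(-32)**2) = -5390 + (4461 - 32768 + 42496 + 113*1024) = -5390 + (4461 - 32768 + 42496 + 115712) = -5390 + 129901 = 124511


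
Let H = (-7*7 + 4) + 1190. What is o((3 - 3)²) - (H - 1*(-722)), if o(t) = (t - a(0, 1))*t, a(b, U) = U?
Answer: -1867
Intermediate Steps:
o(t) = t*(-1 + t) (o(t) = (t - 1*1)*t = (t - 1)*t = (-1 + t)*t = t*(-1 + t))
H = 1145 (H = (-49 + 4) + 1190 = -45 + 1190 = 1145)
o((3 - 3)²) - (H - 1*(-722)) = (3 - 3)²*(-1 + (3 - 3)²) - (1145 - 1*(-722)) = 0²*(-1 + 0²) - (1145 + 722) = 0*(-1 + 0) - 1*1867 = 0*(-1) - 1867 = 0 - 1867 = -1867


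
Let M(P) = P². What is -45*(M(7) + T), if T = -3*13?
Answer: -450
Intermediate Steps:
T = -39
-45*(M(7) + T) = -45*(7² - 39) = -45*(49 - 39) = -45*10 = -450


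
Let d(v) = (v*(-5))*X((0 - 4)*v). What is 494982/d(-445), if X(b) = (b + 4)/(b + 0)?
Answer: 247491/1115 ≈ 221.97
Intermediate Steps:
X(b) = (4 + b)/b
d(v) = 5 - 5*v (d(v) = (v*(-5))*((4 + (0 - 4)*v)/(((0 - 4)*v))) = (-5*v)*((4 - 4*v)/((-4*v))) = (-5*v)*((-1/(4*v))*(4 - 4*v)) = (-5*v)*(-(4 - 4*v)/(4*v)) = 5 - 5*v)
494982/d(-445) = 494982/(5 - 5*(-445)) = 494982/(5 + 2225) = 494982/2230 = 494982*(1/2230) = 247491/1115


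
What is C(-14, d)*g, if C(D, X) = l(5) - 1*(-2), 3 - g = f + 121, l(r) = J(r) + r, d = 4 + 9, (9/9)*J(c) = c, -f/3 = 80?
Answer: 1464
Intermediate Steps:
f = -240 (f = -3*80 = -240)
J(c) = c
d = 13
l(r) = 2*r (l(r) = r + r = 2*r)
g = 122 (g = 3 - (-240 + 121) = 3 - 1*(-119) = 3 + 119 = 122)
C(D, X) = 12 (C(D, X) = 2*5 - 1*(-2) = 10 + 2 = 12)
C(-14, d)*g = 12*122 = 1464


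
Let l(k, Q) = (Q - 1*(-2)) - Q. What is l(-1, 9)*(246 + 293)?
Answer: 1078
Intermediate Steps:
l(k, Q) = 2 (l(k, Q) = (Q + 2) - Q = (2 + Q) - Q = 2)
l(-1, 9)*(246 + 293) = 2*(246 + 293) = 2*539 = 1078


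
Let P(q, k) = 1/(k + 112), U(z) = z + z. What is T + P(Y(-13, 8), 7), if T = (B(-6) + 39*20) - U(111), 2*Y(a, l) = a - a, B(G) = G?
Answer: 65689/119 ≈ 552.01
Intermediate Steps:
U(z) = 2*z
Y(a, l) = 0 (Y(a, l) = (a - a)/2 = (½)*0 = 0)
P(q, k) = 1/(112 + k)
T = 552 (T = (-6 + 39*20) - 2*111 = (-6 + 780) - 1*222 = 774 - 222 = 552)
T + P(Y(-13, 8), 7) = 552 + 1/(112 + 7) = 552 + 1/119 = 65689/119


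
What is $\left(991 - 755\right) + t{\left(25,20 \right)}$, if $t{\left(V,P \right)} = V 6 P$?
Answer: $3236$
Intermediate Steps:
$t{\left(V,P \right)} = 6 P V$ ($t{\left(V,P \right)} = 6 V P = 6 P V$)
$\left(991 - 755\right) + t{\left(25,20 \right)} = \left(991 - 755\right) + 6 \cdot 20 \cdot 25 = 236 + 3000 = 3236$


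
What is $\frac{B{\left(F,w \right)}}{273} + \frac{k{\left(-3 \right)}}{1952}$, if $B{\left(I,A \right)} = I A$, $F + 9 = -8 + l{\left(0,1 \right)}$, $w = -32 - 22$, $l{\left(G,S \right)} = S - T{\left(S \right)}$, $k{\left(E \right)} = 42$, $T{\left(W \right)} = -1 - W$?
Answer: $\frac{35409}{12688} \approx 2.7907$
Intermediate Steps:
$l{\left(G,S \right)} = 1 + 2 S$ ($l{\left(G,S \right)} = S - \left(-1 - S\right) = S + \left(1 + S\right) = 1 + 2 S$)
$w = -54$
$F = -14$ ($F = -9 + \left(-8 + \left(1 + 2 \cdot 1\right)\right) = -9 + \left(-8 + \left(1 + 2\right)\right) = -9 + \left(-8 + 3\right) = -9 - 5 = -14$)
$B{\left(I,A \right)} = A I$
$\frac{B{\left(F,w \right)}}{273} + \frac{k{\left(-3 \right)}}{1952} = \frac{\left(-54\right) \left(-14\right)}{273} + \frac{42}{1952} = 756 \cdot \frac{1}{273} + 42 \cdot \frac{1}{1952} = \frac{36}{13} + \frac{21}{976} = \frac{35409}{12688}$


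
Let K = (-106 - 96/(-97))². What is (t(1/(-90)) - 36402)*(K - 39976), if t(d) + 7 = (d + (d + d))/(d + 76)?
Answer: 67822831738044552/64348151 ≈ 1.0540e+9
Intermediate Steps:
t(d) = -7 + 3*d/(76 + d) (t(d) = -7 + (d + (d + d))/(d + 76) = -7 + (d + 2*d)/(76 + d) = -7 + (3*d)/(76 + d) = -7 + 3*d/(76 + d))
K = 103754596/9409 (K = (-106 - 96*(-1/97))² = (-106 + 96/97)² = (-10186/97)² = 103754596/9409 ≈ 11027.)
(t(1/(-90)) - 36402)*(K - 39976) = (4*(-133 - 1/(-90))/(76 + 1/(-90)) - 36402)*(103754596/9409 - 39976) = (4*(-133 - 1*(-1/90))/(76 - 1/90) - 36402)*(-272379588/9409) = (4*(-133 + 1/90)/(6839/90) - 36402)*(-272379588/9409) = (4*(90/6839)*(-11969/90) - 36402)*(-272379588/9409) = (-47876/6839 - 36402)*(-272379588/9409) = -249001154/6839*(-272379588/9409) = 67822831738044552/64348151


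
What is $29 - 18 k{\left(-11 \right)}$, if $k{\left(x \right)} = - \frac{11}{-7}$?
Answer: $\frac{5}{7} \approx 0.71429$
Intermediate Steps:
$k{\left(x \right)} = \frac{11}{7}$ ($k{\left(x \right)} = \left(-11\right) \left(- \frac{1}{7}\right) = \frac{11}{7}$)
$29 - 18 k{\left(-11 \right)} = 29 - \frac{198}{7} = \frac{5}{7}$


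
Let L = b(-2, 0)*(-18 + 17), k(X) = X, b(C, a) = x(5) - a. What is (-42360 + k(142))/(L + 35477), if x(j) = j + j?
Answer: -42218/35467 ≈ -1.1903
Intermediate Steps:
x(j) = 2*j
b(C, a) = 10 - a (b(C, a) = 2*5 - a = 10 - a)
L = -10 (L = (10 - 1*0)*(-18 + 17) = (10 + 0)*(-1) = 10*(-1) = -10)
(-42360 + k(142))/(L + 35477) = (-42360 + 142)/(-10 + 35477) = -42218/35467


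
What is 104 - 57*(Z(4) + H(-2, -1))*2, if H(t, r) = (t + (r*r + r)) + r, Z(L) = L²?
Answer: -1378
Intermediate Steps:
H(t, r) = t + r² + 2*r (H(t, r) = (t + (r² + r)) + r = (t + (r + r²)) + r = (r + t + r²) + r = t + r² + 2*r)
104 - 57*(Z(4) + H(-2, -1))*2 = 104 - 57*(4² + (-2 + (-1)² + 2*(-1)))*2 = 104 - 57*(16 + (-2 + 1 - 2))*2 = 104 - 57*(16 - 3)*2 = 104 - 741*2 = 104 - 57*26 = 104 - 1482 = -1378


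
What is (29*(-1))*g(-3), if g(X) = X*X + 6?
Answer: -435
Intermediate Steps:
g(X) = 6 + X² (g(X) = X² + 6 = 6 + X²)
(29*(-1))*g(-3) = (29*(-1))*(6 + (-3)²) = -29*(6 + 9) = -29*15 = -435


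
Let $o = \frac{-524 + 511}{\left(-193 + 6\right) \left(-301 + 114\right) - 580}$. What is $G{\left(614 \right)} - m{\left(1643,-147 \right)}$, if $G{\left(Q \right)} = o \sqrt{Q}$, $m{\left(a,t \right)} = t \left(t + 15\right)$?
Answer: $-19404 - \frac{13 \sqrt{614}}{34389} \approx -19404.0$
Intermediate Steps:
$o = - \frac{13}{34389}$ ($o = - \frac{13}{\left(-187\right) \left(-187\right) - 580} = - \frac{13}{34969 - 580} = - \frac{13}{34389} \approx -0.00037803$)
$m{\left(a,t \right)} = t \left(15 + t\right)$
$G{\left(Q \right)} = - \frac{13 \sqrt{Q}}{34389}$
$G{\left(614 \right)} - m{\left(1643,-147 \right)} = - \frac{13 \sqrt{614}}{34389} - - 147 \left(15 - 147\right) = - \frac{13 \sqrt{614}}{34389} - \left(-147\right) \left(-132\right) = - \frac{13 \sqrt{614}}{34389} - 19404 = -19404 - \frac{13 \sqrt{614}}{34389}$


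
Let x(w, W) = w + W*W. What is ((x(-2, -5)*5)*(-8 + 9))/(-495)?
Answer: -23/99 ≈ -0.23232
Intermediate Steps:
x(w, W) = w + W²
((x(-2, -5)*5)*(-8 + 9))/(-495) = (((-2 + (-5)²)*5)*(-8 + 9))/(-495) = (((-2 + 25)*5)*1)*(-1/495) = ((23*5)*1)*(-1/495) = (115*1)*(-1/495) = 115*(-1/495) = -23/99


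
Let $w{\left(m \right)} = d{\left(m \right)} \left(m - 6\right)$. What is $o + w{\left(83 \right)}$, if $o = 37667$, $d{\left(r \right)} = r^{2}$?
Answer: $568120$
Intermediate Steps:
$w{\left(m \right)} = m^{2} \left(-6 + m\right)$ ($w{\left(m \right)} = m^{2} \left(m - 6\right) = m^{2} \left(-6 + m\right)$)
$o + w{\left(83 \right)} = 37667 + 83^{2} \left(-6 + 83\right) = 37667 + 6889 \cdot 77 = 37667 + 530453 = 568120$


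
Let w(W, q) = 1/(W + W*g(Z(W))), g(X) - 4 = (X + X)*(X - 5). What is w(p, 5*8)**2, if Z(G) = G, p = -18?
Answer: 1/224820036 ≈ 4.4480e-9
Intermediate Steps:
g(X) = 4 + 2*X*(-5 + X) (g(X) = 4 + (X + X)*(X - 5) = 4 + (2*X)*(-5 + X) = 4 + 2*X*(-5 + X))
w(W, q) = 1/(W + W*(4 - 10*W + 2*W**2))
w(p, 5*8)**2 = (1/((-18)*(5 - 10*(-18) + 2*(-18)**2)))**2 = (-1/(18*(5 + 180 + 2*324)))**2 = (-1/(18*(5 + 180 + 648)))**2 = (-1/18/833)**2 = (-1/18*1/833)**2 = (-1/14994)**2 = 1/224820036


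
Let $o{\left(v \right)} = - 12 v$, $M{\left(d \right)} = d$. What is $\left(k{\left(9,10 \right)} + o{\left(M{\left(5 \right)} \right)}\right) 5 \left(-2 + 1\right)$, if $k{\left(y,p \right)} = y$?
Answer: $255$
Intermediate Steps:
$\left(k{\left(9,10 \right)} + o{\left(M{\left(5 \right)} \right)}\right) 5 \left(-2 + 1\right) = \left(9 - 60\right) 5 \left(-2 + 1\right) = \left(9 - 60\right) 5 \left(-1\right) = \left(-51\right) \left(-5\right) = 255$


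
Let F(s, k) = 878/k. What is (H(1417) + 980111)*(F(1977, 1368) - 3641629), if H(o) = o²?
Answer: -206742525151000/19 ≈ -1.0881e+13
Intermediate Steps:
(H(1417) + 980111)*(F(1977, 1368) - 3641629) = (1417² + 980111)*(878/1368 - 3641629) = (2007889 + 980111)*(878*(1/1368) - 3641629) = 2988000*(439/684 - 3641629) = 2988000*(-2490873797/684) = -206742525151000/19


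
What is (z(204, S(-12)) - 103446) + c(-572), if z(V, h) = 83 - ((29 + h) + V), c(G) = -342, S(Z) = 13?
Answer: -103951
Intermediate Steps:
z(V, h) = 54 - V - h (z(V, h) = 83 - (29 + V + h) = 83 + (-29 - V - h) = 54 - V - h)
(z(204, S(-12)) - 103446) + c(-572) = ((54 - 1*204 - 1*13) - 103446) - 342 = ((54 - 204 - 13) - 103446) - 342 = (-163 - 103446) - 342 = -103609 - 342 = -103951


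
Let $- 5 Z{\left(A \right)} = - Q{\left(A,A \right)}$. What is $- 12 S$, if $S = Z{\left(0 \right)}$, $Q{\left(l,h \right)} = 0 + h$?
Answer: $0$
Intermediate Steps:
$Q{\left(l,h \right)} = h$
$Z{\left(A \right)} = \frac{A}{5}$ ($Z{\left(A \right)} = - \frac{\left(-1\right) A}{5} = \frac{A}{5}$)
$S = 0$ ($S = \frac{1}{5} \cdot 0 = 0$)
$- 12 S = \left(-12\right) 0 = 0$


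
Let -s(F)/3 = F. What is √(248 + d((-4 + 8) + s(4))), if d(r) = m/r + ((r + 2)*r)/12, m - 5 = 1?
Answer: √1005/2 ≈ 15.851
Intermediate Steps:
s(F) = -3*F
m = 6 (m = 5 + 1 = 6)
d(r) = 6/r + r*(2 + r)/12 (d(r) = 6/r + ((r + 2)*r)/12 = 6/r + ((2 + r)*r)*(1/12) = 6/r + (r*(2 + r))*(1/12) = 6/r + r*(2 + r)/12)
√(248 + d((-4 + 8) + s(4))) = √(248 + (72 + ((-4 + 8) - 3*4)²*(2 + ((-4 + 8) - 3*4)))/(12*((-4 + 8) - 3*4))) = √(248 + (72 + (4 - 12)²*(2 + (4 - 12)))/(12*(4 - 12))) = √(248 + (1/12)*(72 + (-8)²*(2 - 8))/(-8)) = √(248 + (1/12)*(-⅛)*(72 + 64*(-6))) = √(248 + (1/12)*(-⅛)*(72 - 384)) = √(248 + (1/12)*(-⅛)*(-312)) = √(248 + 13/4) = √(1005/4) = √1005/2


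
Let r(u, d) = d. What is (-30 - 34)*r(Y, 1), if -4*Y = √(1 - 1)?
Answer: -64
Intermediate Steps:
Y = 0 (Y = -√(1 - 1)/4 = -√0/4 = -¼*0 = 0)
(-30 - 34)*r(Y, 1) = (-30 - 34)*1 = -64*1 = -64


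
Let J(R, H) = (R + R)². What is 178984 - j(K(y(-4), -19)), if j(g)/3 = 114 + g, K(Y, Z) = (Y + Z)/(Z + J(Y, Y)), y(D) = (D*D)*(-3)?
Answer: 1642970675/9197 ≈ 1.7864e+5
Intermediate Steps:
J(R, H) = 4*R² (J(R, H) = (2*R)² = 4*R²)
y(D) = -3*D² (y(D) = D²*(-3) = -3*D²)
K(Y, Z) = (Y + Z)/(Z + 4*Y²)
j(g) = 342 + 3*g (j(g) = 3*(114 + g) = 342 + 3*g)
178984 - j(K(y(-4), -19)) = 178984 - (342 + 3*((-3*(-4)² - 19)/(-19 + 4*(-3*(-4)²)²))) = 178984 - (342 + 3*((-3*16 - 19)/(-19 + 4*(-3*16)²))) = 178984 - (342 + 3*((-48 - 19)/(-19 + 4*(-48)²))) = 178984 - (342 + 3*(-67/(-19 + 4*2304))) = 178984 - (342 + 3*(-67/(-19 + 9216))) = 178984 - (342 + 3*(-67/9197)) = 178984 - (342 - 201/9197) = 178984 - 1*3145173/9197 = 178984 - 3145173/9197 = 1642970675/9197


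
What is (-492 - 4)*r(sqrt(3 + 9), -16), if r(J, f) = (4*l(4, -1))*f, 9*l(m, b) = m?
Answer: 126976/9 ≈ 14108.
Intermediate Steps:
l(m, b) = m/9
r(J, f) = 16*f/9 (r(J, f) = (4*((1/9)*4))*f = (4*(4/9))*f = 16*f/9)
(-492 - 4)*r(sqrt(3 + 9), -16) = (-492 - 4)*((16/9)*(-16)) = -496*(-256/9) = 126976/9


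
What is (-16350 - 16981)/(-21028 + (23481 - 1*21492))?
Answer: 33331/19039 ≈ 1.7507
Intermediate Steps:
(-16350 - 16981)/(-21028 + (23481 - 1*21492)) = -33331/(-21028 + (23481 - 21492)) = -33331/(-21028 + 1989) = -33331/(-19039) = -33331*(-1/19039) = 33331/19039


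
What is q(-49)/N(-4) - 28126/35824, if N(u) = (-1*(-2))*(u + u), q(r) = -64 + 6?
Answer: 12717/4478 ≈ 2.8399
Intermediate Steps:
q(r) = -58
N(u) = 4*u (N(u) = 2*(2*u) = 4*u)
q(-49)/N(-4) - 28126/35824 = -58/(4*(-4)) - 28126/35824 = -58/(-16) - 28126*1/35824 = -58*(-1/16) - 14063/17912 = 29/8 - 14063/17912 = 12717/4478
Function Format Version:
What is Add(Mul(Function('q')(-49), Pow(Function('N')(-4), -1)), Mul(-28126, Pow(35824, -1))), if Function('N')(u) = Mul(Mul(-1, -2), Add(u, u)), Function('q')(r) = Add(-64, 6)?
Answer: Rational(12717, 4478) ≈ 2.8399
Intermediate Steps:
Function('q')(r) = -58
Function('N')(u) = Mul(4, u) (Function('N')(u) = Mul(2, Mul(2, u)) = Mul(4, u))
Add(Mul(Function('q')(-49), Pow(Function('N')(-4), -1)), Mul(-28126, Pow(35824, -1))) = Add(Mul(-58, Pow(Mul(4, -4), -1)), Mul(-28126, Pow(35824, -1))) = Add(Mul(-58, Pow(-16, -1)), Mul(-28126, Rational(1, 35824))) = Add(Mul(-58, Rational(-1, 16)), Rational(-14063, 17912)) = Add(Rational(29, 8), Rational(-14063, 17912)) = Rational(12717, 4478)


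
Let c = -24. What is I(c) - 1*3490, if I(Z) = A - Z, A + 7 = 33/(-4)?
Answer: -13925/4 ≈ -3481.3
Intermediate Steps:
A = -61/4 (A = -7 + 33/(-4) = -7 + 33*(-1/4) = -7 - 33/4 = -61/4 ≈ -15.250)
I(Z) = -61/4 - Z
I(c) - 1*3490 = (-61/4 - 1*(-24)) - 1*3490 = (-61/4 + 24) - 3490 = 35/4 - 3490 = -13925/4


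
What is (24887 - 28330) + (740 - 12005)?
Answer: -14708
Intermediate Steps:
(24887 - 28330) + (740 - 12005) = -3443 - 11265 = -14708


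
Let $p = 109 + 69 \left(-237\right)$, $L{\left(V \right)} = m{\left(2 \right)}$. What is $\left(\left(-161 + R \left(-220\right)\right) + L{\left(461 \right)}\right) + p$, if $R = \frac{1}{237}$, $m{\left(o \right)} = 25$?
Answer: $- \frac{3882280}{237} \approx -16381.0$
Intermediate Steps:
$R = \frac{1}{237} \approx 0.0042194$
$L{\left(V \right)} = 25$
$p = -16244$ ($p = 109 - 16353 = -16244$)
$\left(\left(-161 + R \left(-220\right)\right) + L{\left(461 \right)}\right) + p = \left(\left(-161 + \frac{1}{237} \left(-220\right)\right) + 25\right) - 16244 = \left(\left(-161 - \frac{220}{237}\right) + 25\right) - 16244 = \left(- \frac{38377}{237} + 25\right) - 16244 = - \frac{32452}{237} - 16244 = - \frac{3882280}{237}$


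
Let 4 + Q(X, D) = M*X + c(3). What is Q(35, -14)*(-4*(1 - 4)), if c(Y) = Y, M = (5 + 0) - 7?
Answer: -852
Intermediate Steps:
M = -2 (M = 5 - 7 = -2)
Q(X, D) = -1 - 2*X (Q(X, D) = -4 + (-2*X + 3) = -4 + (3 - 2*X) = -1 - 2*X)
Q(35, -14)*(-4*(1 - 4)) = (-1 - 2*35)*(-4*(1 - 4)) = (-1 - 70)*(-4*(-3)) = -71*12 = -852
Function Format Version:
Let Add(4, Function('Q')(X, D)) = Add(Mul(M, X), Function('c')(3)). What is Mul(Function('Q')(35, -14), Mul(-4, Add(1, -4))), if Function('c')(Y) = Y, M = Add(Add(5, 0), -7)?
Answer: -852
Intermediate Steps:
M = -2 (M = Add(5, -7) = -2)
Function('Q')(X, D) = Add(-1, Mul(-2, X)) (Function('Q')(X, D) = Add(-4, Add(Mul(-2, X), 3)) = Add(-4, Add(3, Mul(-2, X))) = Add(-1, Mul(-2, X)))
Mul(Function('Q')(35, -14), Mul(-4, Add(1, -4))) = Mul(Add(-1, Mul(-2, 35)), Mul(-4, Add(1, -4))) = Mul(Add(-1, -70), Mul(-4, -3)) = Mul(-71, 12) = -852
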